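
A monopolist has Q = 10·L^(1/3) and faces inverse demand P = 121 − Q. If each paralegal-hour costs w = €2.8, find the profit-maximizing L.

L* = 125

Marginal revenue from the inverse demand is MR = 121 − 2Q.
The marginal product is MP_L = (10/3)·L^(-2/3).
A monopolist hires until marginal revenue product equals the wage: MR·MP_L = w.
At L, Q = 10·L^(1/3). Substituting and solving: (121 − 20·L^(1/3))·(10/3)·L^(-2/3) = 2.8 gives L = 125.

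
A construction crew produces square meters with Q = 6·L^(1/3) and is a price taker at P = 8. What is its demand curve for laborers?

L(w) = (16/w)^(3/2)

MP_L = (1/3)·6·L^(-2/3) = 2·L^(-2/3).
Setting P·MP_L = w: 16·L^(-2/3) = w.
Solving for L: L^(-2/3) = w/16, so L = (16/w)^(3/2).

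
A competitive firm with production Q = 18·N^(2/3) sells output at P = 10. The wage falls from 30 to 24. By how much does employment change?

From P·MP_N = w with MP_N = 12·N^(-1/3), the labor demand is N(w) = (120/w)^(3).
At w = 30: N = 64. At w = 24: N = 125.
ΔN = 125 − 64 = 61.

ΔN = 61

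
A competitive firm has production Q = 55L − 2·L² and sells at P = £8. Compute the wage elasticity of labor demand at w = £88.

ε = -0.25

From P·MP_L = w with MP_L = 55 − 4L, labor demand is L(w) = (55 − w/8)/4.
dL/dw = −1/(32) = -0.03125.
At w = 88, L = 11, so ε = (dL/dw)·(w/L) = (-0.03125)·(88/11) = -0.25.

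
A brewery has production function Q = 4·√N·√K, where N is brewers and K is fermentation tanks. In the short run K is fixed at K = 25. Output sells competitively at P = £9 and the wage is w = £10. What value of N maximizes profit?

N* = 81

With K = 25, MP_N = (1/2)·4·N^(-1/2)·25^(1/2) = 10·N^(-1/2).
Profit maximization for a price taker requires P·MP_N = w: 9·10·N^(-1/2) = 10.
So N^(-1/2) = 1/9, which gives N = 81.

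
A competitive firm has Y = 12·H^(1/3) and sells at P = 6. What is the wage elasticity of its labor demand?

MP_H = (1/3)·12·H^(-2/3), so P·MP_H = w gives 24·H^(-2/3) = w.
Solving, H(w) = (24/w)^(3/2). This is a constant-elasticity form: H ∝ w^(−3/2), so ε = −3/2.

ε = -1.5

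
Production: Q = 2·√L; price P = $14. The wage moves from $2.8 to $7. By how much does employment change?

From P·MP_L = w with MP_L = L^(-1/2), the labor demand is L(w) = (14/w)^(2).
At w = 2.8: L = 25. At w = 7: L = 4.
ΔL = 4 − 25 = -21.

ΔL = -21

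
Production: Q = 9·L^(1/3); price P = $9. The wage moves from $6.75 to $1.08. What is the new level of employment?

From P·MP_L = w with MP_L = 3·L^(-2/3), the labor demand is L(w) = (27/w)^(3/2).
At w = 6.75: L = 8. At w = 1.08: L = 125.

L* = 125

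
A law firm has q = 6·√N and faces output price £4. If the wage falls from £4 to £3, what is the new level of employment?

From P·MP_N = w with MP_N = 3·N^(-1/2), the labor demand is N(w) = (12/w)^(2).
At w = 4: N = 9. At w = 3: N = 16.

N* = 16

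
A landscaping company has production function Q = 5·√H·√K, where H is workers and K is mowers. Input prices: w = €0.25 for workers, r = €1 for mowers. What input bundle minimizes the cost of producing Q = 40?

Cost minimization requires the marginal rate of technical substitution to equal the input-price ratio: MP_H/MP_K = w/r.
Here MP_H/MP_K = (1/2)·(K/H)/(1/2) = (K/H). Setting this equal to 0.25/1 = 0.25 gives K = 0.25H.
Substituting into Q = 40: 5·H^(1/2)·(0.25H)^(1/2) = 40.
Solving, H = 16 and K = 4.

H* = 16, K* = 4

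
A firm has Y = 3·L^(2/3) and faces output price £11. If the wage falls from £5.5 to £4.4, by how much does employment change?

From P·MP_L = w with MP_L = 2·L^(-1/3), the labor demand is L(w) = (22/w)^(3).
At w = 5.5: L = 64. At w = 4.4: L = 125.
ΔL = 125 − 64 = 61.

ΔL = 61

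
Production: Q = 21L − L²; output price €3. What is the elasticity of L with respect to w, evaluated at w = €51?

From P·MP_L = w with MP_L = 21 − 2L, labor demand is L(w) = (21 − w/3)/2.
dL/dw = −1/(6) = -1/6.
At w = 51, L = 2, so ε = (dL/dw)·(w/L) = (-1/6)·(51/2) = -4.25.

ε = -4.25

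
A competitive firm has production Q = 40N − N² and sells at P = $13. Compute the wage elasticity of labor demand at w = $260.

From P·MP_N = w with MP_N = 40 − 2N, labor demand is N(w) = (40 − w/13)/2.
dN/dw = −1/(26) = -1/26.
At w = 260, N = 10, so ε = (dN/dw)·(w/N) = (-1/26)·(260/10) = -1.

ε = -1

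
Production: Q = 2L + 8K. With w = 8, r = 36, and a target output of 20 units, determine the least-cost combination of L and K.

The inputs are perfect substitutes, so the firm uses whichever has the lower cost per unit of output.
Cost per unit of output via L is w/2 = 4; via K it is r/8 = 4.5. L is cheaper.
Producing Q = 20 with L alone: L = 10, K = 0.

L* = 10, K* = 0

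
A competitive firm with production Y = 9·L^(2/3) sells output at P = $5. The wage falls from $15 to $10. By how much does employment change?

From P·MP_L = w with MP_L = 6·L^(-1/3), the labor demand is L(w) = (30/w)^(3).
At w = 15: L = 8. At w = 10: L = 27.
ΔL = 27 − 8 = 19.

ΔL = 19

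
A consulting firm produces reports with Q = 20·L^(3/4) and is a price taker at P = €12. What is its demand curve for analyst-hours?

MP_L = (3/4)·20·L^(-1/4) = 15·L^(-1/4).
Setting P·MP_L = w: 180·L^(-1/4) = w.
Solving for L: L^(-1/4) = w/180, so L = (180/w)^(4).

L(w) = (180/w)^(4)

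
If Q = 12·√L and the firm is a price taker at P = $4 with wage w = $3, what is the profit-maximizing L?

L* = 64

MP_L = (1/2)·12·L^(-1/2) = 6·L^(-1/2).
Profit maximization for a price taker requires P·MP_L = w: 4·6·L^(-1/2) = 3.
So L^(-1/2) = 0.125, which gives L = 64.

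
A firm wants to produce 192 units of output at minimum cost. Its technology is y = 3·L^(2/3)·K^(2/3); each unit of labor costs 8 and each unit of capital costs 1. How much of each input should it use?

L* = 8, K* = 64

Cost minimization requires the marginal rate of technical substitution to equal the input-price ratio: MP_L/MP_K = w/r.
Here MP_L/MP_K = (2/3)·(K/L)/(2/3) = (K/L). Setting this equal to 8/1 = 8 gives K = 8L.
Substituting into y = 192: 3·L^(2/3)·(8L)^(2/3) = 192.
Solving, L = 8 and K = 64.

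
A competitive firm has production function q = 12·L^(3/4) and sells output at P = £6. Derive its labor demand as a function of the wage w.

MP_L = (3/4)·12·L^(-1/4) = 9·L^(-1/4).
Setting P·MP_L = w: 54·L^(-1/4) = w.
Solving for L: L^(-1/4) = w/54, so L = (54/w)^(4).

L(w) = 8503056/w^(4)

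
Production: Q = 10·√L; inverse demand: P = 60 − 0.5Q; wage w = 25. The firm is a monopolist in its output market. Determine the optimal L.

L* = 16

Marginal revenue from the inverse demand is MR = 60 − Q.
The marginal product is MP_L = 5·L^(-1/2).
A monopolist hires until marginal revenue product equals the wage: MR·MP_L = w.
At L, Q = 10·√L. Substituting and solving: (60 − 10·√L)·5·L^(-1/2) = 25 gives L = 16.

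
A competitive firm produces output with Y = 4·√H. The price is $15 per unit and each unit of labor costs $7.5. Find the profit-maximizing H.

H* = 16

MP_H = (1/2)·4·H^(-1/2) = 2·H^(-1/2).
Profit maximization for a price taker requires P·MP_H = w: 15·2·H^(-1/2) = 7.5.
So H^(-1/2) = 0.25, which gives H = 16.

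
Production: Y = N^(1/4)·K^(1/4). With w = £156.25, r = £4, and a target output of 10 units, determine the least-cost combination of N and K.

Cost minimization requires the marginal rate of technical substitution to equal the input-price ratio: MP_N/MP_K = w/r.
Here MP_N/MP_K = (1/4)·(K/N)/(1/4) = (K/N). Setting this equal to 156.25/4 = 39.0625 gives K = 39.0625N.
Substituting into Y = 10: N^(1/4)·(39.0625N)^(1/4) = 10.
Solving, N = 16 and K = 625.

N* = 16, K* = 625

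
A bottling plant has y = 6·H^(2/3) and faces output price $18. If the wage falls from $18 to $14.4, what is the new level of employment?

H* = 125

From P·MP_H = w with MP_H = 4·H^(-1/3), the labor demand is H(w) = (72/w)^(3).
At w = 18: H = 64. At w = 14.4: H = 125.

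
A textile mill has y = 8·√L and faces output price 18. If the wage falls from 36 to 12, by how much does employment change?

From P·MP_L = w with MP_L = 4·L^(-1/2), the labor demand is L(w) = (72/w)^(2).
At w = 36: L = 4. At w = 12: L = 36.
ΔL = 36 − 4 = 32.

ΔL = 32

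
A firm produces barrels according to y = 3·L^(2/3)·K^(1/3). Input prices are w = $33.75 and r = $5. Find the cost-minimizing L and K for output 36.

L* = 8, K* = 27

Cost minimization requires the marginal rate of technical substitution to equal the input-price ratio: MP_L/MP_K = w/r.
Here MP_L/MP_K = (2/3)·(K/L)/(1/3) = 2·(K/L). Setting this equal to 33.75/5 = 6.75 gives K = 3.375L.
Substituting into y = 36: 3·L^(2/3)·(3.375L)^(1/3) = 36.
Solving, L = 8 and K = 27.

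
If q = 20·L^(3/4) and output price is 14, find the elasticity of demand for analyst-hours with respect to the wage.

MP_L = (3/4)·20·L^(-1/4), so P·MP_L = w gives 210·L^(-1/4) = w.
Solving, L(w) = (210/w)^(4). This is a constant-elasticity form: L ∝ w^(−4), so ε = −4.

ε = -4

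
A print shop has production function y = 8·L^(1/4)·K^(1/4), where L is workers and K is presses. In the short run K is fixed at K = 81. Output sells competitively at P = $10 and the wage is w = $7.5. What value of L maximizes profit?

With K = 81, MP_L = (1/4)·8·L^(-3/4)·81^(1/4) = 6·L^(-3/4).
Profit maximization for a price taker requires P·MP_L = w: 10·6·L^(-3/4) = 7.5.
So L^(-3/4) = 0.125, which gives L = 16.

L* = 16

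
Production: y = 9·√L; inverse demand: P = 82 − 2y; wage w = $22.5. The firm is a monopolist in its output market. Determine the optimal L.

Marginal revenue from the inverse demand is MR = 82 − 4y.
The marginal product is MP_L = 4.5·L^(-1/2).
A monopolist hires until marginal revenue product equals the wage: MR·MP_L = w.
At L, y = 9·√L. Substituting and solving: (82 − 36·√L)·4.5·L^(-1/2) = 22.5 gives L = 4.

L* = 4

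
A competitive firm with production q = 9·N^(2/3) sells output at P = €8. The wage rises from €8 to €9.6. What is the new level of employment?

N* = 125

From P·MP_N = w with MP_N = 6·N^(-1/3), the labor demand is N(w) = (48/w)^(3).
At w = 8: N = 216. At w = 9.6: N = 125.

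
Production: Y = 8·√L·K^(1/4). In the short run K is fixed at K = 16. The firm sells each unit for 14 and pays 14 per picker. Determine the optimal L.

With K = 16, MP_L = (1/2)·8·L^(-1/2)·16^(1/4) = 8·L^(-1/2).
Profit maximization for a price taker requires P·MP_L = w: 14·8·L^(-1/2) = 14.
So L^(-1/2) = 0.125, which gives L = 64.

L* = 64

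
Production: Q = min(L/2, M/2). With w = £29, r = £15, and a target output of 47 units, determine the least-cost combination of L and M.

With a fixed-proportions technology, the cost-minimizing bundle uses no slack in either input: L/2 = M/2 = Q.
So L = 2·47 = 94 and M = 2·47 = 94.

L* = 94, M* = 94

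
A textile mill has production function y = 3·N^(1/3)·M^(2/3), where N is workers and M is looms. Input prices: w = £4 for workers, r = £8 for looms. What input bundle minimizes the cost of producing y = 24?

Cost minimization requires the marginal rate of technical substitution to equal the input-price ratio: MP_N/MP_M = w/r.
Here MP_N/MP_M = (1/3)·(M/N)/(2/3) = 0.5·(M/N). Setting this equal to 4/8 = 0.5 gives M = N.
Substituting into y = 24: 3·N^(1/3)·(N)^(2/3) = 24.
Solving, N = 8 and M = 8.

N* = 8, M* = 8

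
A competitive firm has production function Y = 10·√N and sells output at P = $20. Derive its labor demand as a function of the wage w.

N(w) = 10000/w²

MP_N = (1/2)·10·N^(-1/2) = 5·N^(-1/2).
Setting P·MP_N = w: 100·N^(-1/2) = w.
Solving for N: N^(-1/2) = w/100, so N = (100/w)^(2).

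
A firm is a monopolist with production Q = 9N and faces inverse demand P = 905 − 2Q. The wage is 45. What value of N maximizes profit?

Marginal revenue from the inverse demand is MR = 905 − 4Q.
The marginal product is MP_N = 9.
A monopolist hires until marginal revenue product equals the wage: MR·MP_N = w.
(905 − 36N)·9 = 45, so N = 25.

N* = 25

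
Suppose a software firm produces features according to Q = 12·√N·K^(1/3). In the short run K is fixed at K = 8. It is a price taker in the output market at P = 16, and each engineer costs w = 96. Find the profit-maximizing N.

N* = 4

With K = 8, MP_N = (1/2)·12·N^(-1/2)·8^(1/3) = 12·N^(-1/2).
Profit maximization for a price taker requires P·MP_N = w: 16·12·N^(-1/2) = 96.
So N^(-1/2) = 0.5, which gives N = 4.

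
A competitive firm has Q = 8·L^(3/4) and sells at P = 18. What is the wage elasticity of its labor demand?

ε = -4

MP_L = (3/4)·8·L^(-1/4), so P·MP_L = w gives 108·L^(-1/4) = w.
Solving, L(w) = (108/w)^(4). This is a constant-elasticity form: L ∝ w^(−4), so ε = −4.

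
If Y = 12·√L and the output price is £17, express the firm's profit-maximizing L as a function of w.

MP_L = (1/2)·12·L^(-1/2) = 6·L^(-1/2).
Setting P·MP_L = w: 102·L^(-1/2) = w.
Solving for L: L^(-1/2) = w/102, so L = (102/w)^(2).

L(w) = 10404/w²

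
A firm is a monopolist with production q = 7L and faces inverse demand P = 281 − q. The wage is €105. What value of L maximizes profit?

Marginal revenue from the inverse demand is MR = 281 − 2q.
The marginal product is MP_L = 7.
A monopolist hires until marginal revenue product equals the wage: MR·MP_L = w.
(281 − 14L)·7 = 105, so L = 19.

L* = 19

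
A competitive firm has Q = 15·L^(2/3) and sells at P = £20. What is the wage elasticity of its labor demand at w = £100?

ε = -3

MP_L = (2/3)·15·L^(-1/3), so P·MP_L = w gives 200·L^(-1/3) = w.
Solving, L(w) = (200/w)^(3). This is a constant-elasticity form: L ∝ w^(−3), so ε = −3.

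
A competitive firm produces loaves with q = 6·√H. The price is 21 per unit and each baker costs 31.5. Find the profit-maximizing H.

H* = 4

MP_H = (1/2)·6·H^(-1/2) = 3·H^(-1/2).
Profit maximization for a price taker requires P·MP_H = w: 21·3·H^(-1/2) = 31.5.
So H^(-1/2) = 0.5, which gives H = 4.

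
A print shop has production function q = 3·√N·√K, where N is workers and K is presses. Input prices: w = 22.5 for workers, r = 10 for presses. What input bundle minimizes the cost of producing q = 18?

Cost minimization requires the marginal rate of technical substitution to equal the input-price ratio: MP_N/MP_K = w/r.
Here MP_N/MP_K = (1/2)·(K/N)/(1/2) = (K/N). Setting this equal to 22.5/10 = 2.25 gives K = 2.25N.
Substituting into q = 18: 3·N^(1/2)·(2.25N)^(1/2) = 18.
Solving, N = 4 and K = 9.

N* = 4, K* = 9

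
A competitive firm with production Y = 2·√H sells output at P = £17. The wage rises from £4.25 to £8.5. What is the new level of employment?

From P·MP_H = w with MP_H = H^(-1/2), the labor demand is H(w) = (17/w)^(2).
At w = 4.25: H = 16. At w = 8.5: H = 4.

H* = 4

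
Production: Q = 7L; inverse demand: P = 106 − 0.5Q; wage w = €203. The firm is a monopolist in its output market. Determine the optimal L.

L* = 11

Marginal revenue from the inverse demand is MR = 106 − Q.
The marginal product is MP_L = 7.
A monopolist hires until marginal revenue product equals the wage: MR·MP_L = w.
(106 − 7L)·7 = 203, so L = 11.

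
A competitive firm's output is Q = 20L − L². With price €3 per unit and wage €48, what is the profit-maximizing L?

The marginal product of L is MP_L = 20 − 2L.
A price-taking firm hires until the value of the marginal product equals the wage: P·MP_L = w, so 3·(20 − 2L) = 48.
Then 20 − 2L = 16, giving L = 2.

L* = 2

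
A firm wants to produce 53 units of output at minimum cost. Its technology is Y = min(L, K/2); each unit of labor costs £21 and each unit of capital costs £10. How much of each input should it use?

L* = 53, K* = 106

With a fixed-proportions technology, the cost-minimizing bundle uses no slack in either input: L = K/2 = Y.
So L = 53 and K = 2·53 = 106.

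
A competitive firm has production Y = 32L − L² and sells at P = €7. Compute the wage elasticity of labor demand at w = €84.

ε = -0.6

From P·MP_L = w with MP_L = 32 − 2L, labor demand is L(w) = (32 − w/7)/2.
dL/dw = −1/(14) = -1/14.
At w = 84, L = 10, so ε = (dL/dw)·(w/L) = (-1/14)·(84/10) = -0.6.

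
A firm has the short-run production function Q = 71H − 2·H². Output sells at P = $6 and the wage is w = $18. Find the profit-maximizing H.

The marginal product of H is MP_H = 71 − 4H.
A price-taking firm hires until the value of the marginal product equals the wage: P·MP_H = w, so 6·(71 − 4H) = 18.
Then 71 − 4H = 3, giving H = 17.

H* = 17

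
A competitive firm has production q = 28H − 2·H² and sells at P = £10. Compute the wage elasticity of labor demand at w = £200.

ε = -2.5

From P·MP_H = w with MP_H = 28 − 4H, labor demand is H(w) = (28 − w/10)/4.
dH/dw = −1/(40) = -0.025.
At w = 200, H = 2, so ε = (dH/dw)·(w/H) = (-0.025)·(200/2) = -2.5.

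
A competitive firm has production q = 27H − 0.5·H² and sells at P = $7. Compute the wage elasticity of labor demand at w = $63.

From P·MP_H = w with MP_H = 27 − H, labor demand is H(w) = 27 − w/7.
dH/dw = −1/(7) = -1/7.
At w = 63, H = 18, so ε = (dH/dw)·(w/H) = (-1/7)·(63/18) = -0.5.

ε = -0.5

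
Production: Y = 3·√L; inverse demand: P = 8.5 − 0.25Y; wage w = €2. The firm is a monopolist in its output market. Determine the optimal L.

L* = 9

Marginal revenue from the inverse demand is MR = 8.5 − 0.5Y.
The marginal product is MP_L = 1.5·L^(-1/2).
A monopolist hires until marginal revenue product equals the wage: MR·MP_L = w.
At L, Y = 3·√L. Substituting and solving: (8.5 − 1.5·√L)·1.5·L^(-1/2) = 2 gives L = 9.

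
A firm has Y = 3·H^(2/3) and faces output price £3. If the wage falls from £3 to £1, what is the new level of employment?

From P·MP_H = w with MP_H = 2·H^(-1/3), the labor demand is H(w) = (6/w)^(3).
At w = 3: H = 8. At w = 1: H = 216.

H* = 216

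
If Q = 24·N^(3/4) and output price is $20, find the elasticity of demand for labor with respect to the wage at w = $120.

MP_N = (3/4)·24·N^(-1/4), so P·MP_N = w gives 360·N^(-1/4) = w.
Solving, N(w) = (360/w)^(4). This is a constant-elasticity form: N ∝ w^(−4), so ε = −4.

ε = -4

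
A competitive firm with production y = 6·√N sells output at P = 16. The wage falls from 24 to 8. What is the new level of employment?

N* = 36

From P·MP_N = w with MP_N = 3·N^(-1/2), the labor demand is N(w) = (48/w)^(2).
At w = 24: N = 4. At w = 8: N = 36.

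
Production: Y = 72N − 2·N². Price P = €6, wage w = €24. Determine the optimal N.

N* = 17

The marginal product of N is MP_N = 72 − 4N.
A price-taking firm hires until the value of the marginal product equals the wage: P·MP_N = w, so 6·(72 − 4N) = 24.
Then 72 − 4N = 4, giving N = 17.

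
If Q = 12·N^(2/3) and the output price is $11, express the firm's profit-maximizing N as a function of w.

N(w) = 681472/w³

MP_N = (2/3)·12·N^(-1/3) = 8·N^(-1/3).
Setting P·MP_N = w: 88·N^(-1/3) = w.
Solving for N: N^(-1/3) = w/88, so N = (88/w)^(3).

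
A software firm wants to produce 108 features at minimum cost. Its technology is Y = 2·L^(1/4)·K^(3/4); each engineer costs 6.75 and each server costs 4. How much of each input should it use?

L* = 16, K* = 81

Cost minimization requires the marginal rate of technical substitution to equal the input-price ratio: MP_L/MP_K = w/r.
Here MP_L/MP_K = (1/4)·(K/L)/(3/4) = (1/3)·(K/L). Setting this equal to 6.75/4 = 1.6875 gives K = 5.0625L.
Substituting into Y = 108: 2·L^(1/4)·(5.0625L)^(3/4) = 108.
Solving, L = 16 and K = 81.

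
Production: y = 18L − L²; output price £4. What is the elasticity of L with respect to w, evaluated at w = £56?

ε = -3.5

From P·MP_L = w with MP_L = 18 − 2L, labor demand is L(w) = (18 − w/4)/2.
dL/dw = −1/(8) = -0.125.
At w = 56, L = 2, so ε = (dL/dw)·(w/L) = (-0.125)·(56/2) = -3.5.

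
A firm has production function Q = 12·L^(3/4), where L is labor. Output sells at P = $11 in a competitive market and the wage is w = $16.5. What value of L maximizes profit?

L* = 1296

MP_L = (3/4)·12·L^(-1/4) = 9·L^(-1/4).
Profit maximization for a price taker requires P·MP_L = w: 11·9·L^(-1/4) = 16.5.
So L^(-1/4) = 1/6, which gives L = 1296.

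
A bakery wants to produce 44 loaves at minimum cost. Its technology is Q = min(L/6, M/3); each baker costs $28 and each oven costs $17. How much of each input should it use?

With a fixed-proportions technology, the cost-minimizing bundle uses no slack in either input: L/6 = M/3 = Q.
So L = 6·44 = 264 and M = 3·44 = 132.

L* = 264, M* = 132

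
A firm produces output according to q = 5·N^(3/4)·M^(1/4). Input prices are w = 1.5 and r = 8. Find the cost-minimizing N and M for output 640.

Cost minimization requires the marginal rate of technical substitution to equal the input-price ratio: MP_N/MP_M = w/r.
Here MP_N/MP_M = (3/4)·(M/N)/(1/4) = 3·(M/N). Setting this equal to 1.5/8 = 0.1875 gives M = 0.0625N.
Substituting into q = 640: 5·N^(3/4)·(0.0625N)^(1/4) = 640.
Solving, N = 256 and M = 16.

N* = 256, M* = 16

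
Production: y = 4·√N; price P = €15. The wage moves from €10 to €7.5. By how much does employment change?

From P·MP_N = w with MP_N = 2·N^(-1/2), the labor demand is N(w) = (30/w)^(2).
At w = 10: N = 9. At w = 7.5: N = 16.
ΔN = 16 − 9 = 7.

ΔN = 7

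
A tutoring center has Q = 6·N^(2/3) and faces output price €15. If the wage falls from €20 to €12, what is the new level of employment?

N* = 125

From P·MP_N = w with MP_N = 4·N^(-1/3), the labor demand is N(w) = (60/w)^(3).
At w = 20: N = 27. At w = 12: N = 125.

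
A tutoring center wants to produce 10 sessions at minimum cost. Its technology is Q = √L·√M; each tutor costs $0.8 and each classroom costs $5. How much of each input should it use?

L* = 25, M* = 4

Cost minimization requires the marginal rate of technical substitution to equal the input-price ratio: MP_L/MP_M = w/r.
Here MP_L/MP_M = (1/2)·(M/L)/(1/2) = (M/L). Setting this equal to 0.8/5 = 0.16 gives M = 0.16L.
Substituting into Q = 10: L^(1/2)·(0.16L)^(1/2) = 10.
Solving, L = 25 and M = 4.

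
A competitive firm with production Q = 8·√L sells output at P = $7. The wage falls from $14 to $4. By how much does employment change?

From P·MP_L = w with MP_L = 4·L^(-1/2), the labor demand is L(w) = (28/w)^(2).
At w = 14: L = 4. At w = 4: L = 49.
ΔL = 49 − 4 = 45.

ΔL = 45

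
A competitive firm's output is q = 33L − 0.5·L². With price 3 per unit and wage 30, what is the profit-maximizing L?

L* = 23

The marginal product of L is MP_L = 33 − L.
A price-taking firm hires until the value of the marginal product equals the wage: P·MP_L = w, so 3·(33 − L) = 30.
Then 33 − L = 10, giving L = 23.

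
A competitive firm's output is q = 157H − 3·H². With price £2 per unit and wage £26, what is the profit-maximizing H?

The marginal product of H is MP_H = 157 − 6H.
A price-taking firm hires until the value of the marginal product equals the wage: P·MP_H = w, so 2·(157 − 6H) = 26.
Then 157 − 6H = 13, giving H = 24.

H* = 24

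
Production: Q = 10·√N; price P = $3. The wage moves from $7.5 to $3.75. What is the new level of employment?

N* = 16

From P·MP_N = w with MP_N = 5·N^(-1/2), the labor demand is N(w) = (15/w)^(2).
At w = 7.5: N = 4. At w = 3.75: N = 16.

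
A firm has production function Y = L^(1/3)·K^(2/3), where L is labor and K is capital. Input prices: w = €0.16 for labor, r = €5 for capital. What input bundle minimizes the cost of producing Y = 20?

L* = 125, K* = 8

Cost minimization requires the marginal rate of technical substitution to equal the input-price ratio: MP_L/MP_K = w/r.
Here MP_L/MP_K = (1/3)·(K/L)/(2/3) = 0.5·(K/L). Setting this equal to 0.16/5 = 0.032 gives K = 0.064L.
Substituting into Y = 20: L^(1/3)·(0.064L)^(2/3) = 20.
Solving, L = 125 and K = 8.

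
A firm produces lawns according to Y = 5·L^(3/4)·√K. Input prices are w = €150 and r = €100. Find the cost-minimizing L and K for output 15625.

L* = 625, K* = 625

Cost minimization requires the marginal rate of technical substitution to equal the input-price ratio: MP_L/MP_K = w/r.
Here MP_L/MP_K = (3/4)·(K/L)/(1/2) = 1.5·(K/L). Setting this equal to 150/100 = 1.5 gives K = L.
Substituting into Y = 15625: 5·L^(3/4)·(L)^(1/2) = 15625.
Solving, L = 625 and K = 625.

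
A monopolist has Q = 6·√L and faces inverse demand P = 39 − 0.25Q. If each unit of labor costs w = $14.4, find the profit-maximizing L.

L* = 25

Marginal revenue from the inverse demand is MR = 39 − 0.5Q.
The marginal product is MP_L = 3·L^(-1/2).
A monopolist hires until marginal revenue product equals the wage: MR·MP_L = w.
At L, Q = 6·√L. Substituting and solving: (39 − 3·√L)·3·L^(-1/2) = 14.4 gives L = 25.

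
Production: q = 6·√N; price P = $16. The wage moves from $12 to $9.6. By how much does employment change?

From P·MP_N = w with MP_N = 3·N^(-1/2), the labor demand is N(w) = (48/w)^(2).
At w = 12: N = 16. At w = 9.6: N = 25.
ΔN = 25 − 16 = 9.

ΔN = 9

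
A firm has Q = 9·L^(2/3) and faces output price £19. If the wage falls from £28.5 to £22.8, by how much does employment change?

From P·MP_L = w with MP_L = 6·L^(-1/3), the labor demand is L(w) = (114/w)^(3).
At w = 28.5: L = 64. At w = 22.8: L = 125.
ΔL = 125 − 64 = 61.

ΔL = 61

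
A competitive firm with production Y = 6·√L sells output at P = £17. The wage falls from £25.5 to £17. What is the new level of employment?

L* = 9

From P·MP_L = w with MP_L = 3·L^(-1/2), the labor demand is L(w) = (51/w)^(2).
At w = 25.5: L = 4. At w = 17: L = 9.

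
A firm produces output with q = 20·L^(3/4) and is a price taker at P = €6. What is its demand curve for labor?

L(w) = (90/w)^(4)

MP_L = (3/4)·20·L^(-1/4) = 15·L^(-1/4).
Setting P·MP_L = w: 90·L^(-1/4) = w.
Solving for L: L^(-1/4) = w/90, so L = (90/w)^(4).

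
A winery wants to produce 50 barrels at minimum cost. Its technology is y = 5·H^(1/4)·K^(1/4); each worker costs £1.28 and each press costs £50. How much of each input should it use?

Cost minimization requires the marginal rate of technical substitution to equal the input-price ratio: MP_H/MP_K = w/r.
Here MP_H/MP_K = (1/4)·(K/H)/(1/4) = (K/H). Setting this equal to 1.28/50 = 0.0256 gives K = 0.0256H.
Substituting into y = 50: 5·H^(1/4)·(0.0256H)^(1/4) = 50.
Solving, H = 625 and K = 16.

H* = 625, K* = 16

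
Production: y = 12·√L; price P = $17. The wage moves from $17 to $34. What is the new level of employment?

From P·MP_L = w with MP_L = 6·L^(-1/2), the labor demand is L(w) = (102/w)^(2).
At w = 17: L = 36. At w = 34: L = 9.

L* = 9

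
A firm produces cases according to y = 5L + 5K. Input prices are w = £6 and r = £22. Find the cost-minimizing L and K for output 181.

L* = 36.2, K* = 0

The inputs are perfect substitutes, so the firm uses whichever has the lower cost per unit of output.
Cost per unit of output via L is w/5 = 1.2; via K it is r/5 = 4.4. L is cheaper.
Producing y = 181 with L alone: L = 36.2, K = 0.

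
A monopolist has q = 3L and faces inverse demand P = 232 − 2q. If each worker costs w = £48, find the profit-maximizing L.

L* = 18

Marginal revenue from the inverse demand is MR = 232 − 4q.
The marginal product is MP_L = 3.
A monopolist hires until marginal revenue product equals the wage: MR·MP_L = w.
(232 − 12L)·3 = 48, so L = 18.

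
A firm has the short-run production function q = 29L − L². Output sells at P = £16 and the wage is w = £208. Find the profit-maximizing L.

L* = 8

The marginal product of L is MP_L = 29 − 2L.
A price-taking firm hires until the value of the marginal product equals the wage: P·MP_L = w, so 16·(29 − 2L) = 208.
Then 29 − 2L = 13, giving L = 8.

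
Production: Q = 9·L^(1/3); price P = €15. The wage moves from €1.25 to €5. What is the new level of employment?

From P·MP_L = w with MP_L = 3·L^(-2/3), the labor demand is L(w) = (45/w)^(3/2).
At w = 1.25: L = 216. At w = 5: L = 27.

L* = 27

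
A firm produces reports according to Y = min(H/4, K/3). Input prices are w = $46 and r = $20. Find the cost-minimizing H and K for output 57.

H* = 228, K* = 171

With a fixed-proportions technology, the cost-minimizing bundle uses no slack in either input: H/4 = K/3 = Y.
So H = 4·57 = 228 and K = 3·57 = 171.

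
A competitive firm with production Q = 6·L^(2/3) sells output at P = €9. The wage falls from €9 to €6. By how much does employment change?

From P·MP_L = w with MP_L = 4·L^(-1/3), the labor demand is L(w) = (36/w)^(3).
At w = 9: L = 64. At w = 6: L = 216.
ΔL = 216 − 64 = 152.

ΔL = 152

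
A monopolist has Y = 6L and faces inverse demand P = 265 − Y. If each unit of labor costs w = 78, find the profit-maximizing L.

Marginal revenue from the inverse demand is MR = 265 − 2Y.
The marginal product is MP_L = 6.
A monopolist hires until marginal revenue product equals the wage: MR·MP_L = w.
(265 − 12L)·6 = 78, so L = 21.

L* = 21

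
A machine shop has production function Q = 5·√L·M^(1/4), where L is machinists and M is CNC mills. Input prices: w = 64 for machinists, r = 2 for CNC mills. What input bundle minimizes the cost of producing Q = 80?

Cost minimization requires the marginal rate of technical substitution to equal the input-price ratio: MP_L/MP_M = w/r.
Here MP_L/MP_M = (1/2)·(M/L)/(1/4) = 2·(M/L). Setting this equal to 64/2 = 32 gives M = 16L.
Substituting into Q = 80: 5·L^(1/2)·(16L)^(1/4) = 80.
Solving, L = 16 and M = 256.

L* = 16, M* = 256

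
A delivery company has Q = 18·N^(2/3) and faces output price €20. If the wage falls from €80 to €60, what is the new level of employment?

N* = 64

From P·MP_N = w with MP_N = 12·N^(-1/3), the labor demand is N(w) = (240/w)^(3).
At w = 80: N = 27. At w = 60: N = 64.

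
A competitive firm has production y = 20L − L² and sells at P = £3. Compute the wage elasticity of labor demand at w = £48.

From P·MP_L = w with MP_L = 20 − 2L, labor demand is L(w) = (20 − w/3)/2.
dL/dw = −1/(6) = -1/6.
At w = 48, L = 2, so ε = (dL/dw)·(w/L) = (-1/6)·(48/2) = -4.

ε = -4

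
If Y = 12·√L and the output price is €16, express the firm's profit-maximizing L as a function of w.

L(w) = 9216/w²

MP_L = (1/2)·12·L^(-1/2) = 6·L^(-1/2).
Setting P·MP_L = w: 96·L^(-1/2) = w.
Solving for L: L^(-1/2) = w/96, so L = (96/w)^(2).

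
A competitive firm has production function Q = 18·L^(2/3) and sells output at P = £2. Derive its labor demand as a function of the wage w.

MP_L = (2/3)·18·L^(-1/3) = 12·L^(-1/3).
Setting P·MP_L = w: 24·L^(-1/3) = w.
Solving for L: L^(-1/3) = w/24, so L = (24/w)^(3).

L(w) = 13824/w³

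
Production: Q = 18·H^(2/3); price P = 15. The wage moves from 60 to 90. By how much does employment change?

ΔH = -19

From P·MP_H = w with MP_H = 12·H^(-1/3), the labor demand is H(w) = (180/w)^(3).
At w = 60: H = 27. At w = 90: H = 8.
ΔH = 8 − 27 = -19.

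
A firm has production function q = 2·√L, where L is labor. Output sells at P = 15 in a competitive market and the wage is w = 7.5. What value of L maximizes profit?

MP_L = (1/2)·2·L^(-1/2) = L^(-1/2).
Profit maximization for a price taker requires P·MP_L = w: 15·L^(-1/2) = 7.5.
So L^(-1/2) = 0.5, which gives L = 4.

L* = 4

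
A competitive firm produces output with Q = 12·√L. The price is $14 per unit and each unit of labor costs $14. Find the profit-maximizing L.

L* = 36

MP_L = (1/2)·12·L^(-1/2) = 6·L^(-1/2).
Profit maximization for a price taker requires P·MP_L = w: 14·6·L^(-1/2) = 14.
So L^(-1/2) = 1/6, which gives L = 36.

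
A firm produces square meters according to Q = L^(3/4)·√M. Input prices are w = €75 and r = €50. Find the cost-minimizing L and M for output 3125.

L* = 625, M* = 625

Cost minimization requires the marginal rate of technical substitution to equal the input-price ratio: MP_L/MP_M = w/r.
Here MP_L/MP_M = (3/4)·(M/L)/(1/2) = 1.5·(M/L). Setting this equal to 75/50 = 1.5 gives M = L.
Substituting into Q = 3125: L^(3/4)·(L)^(1/2) = 3125.
Solving, L = 625 and M = 625.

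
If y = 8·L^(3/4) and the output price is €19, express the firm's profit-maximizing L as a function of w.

L(w) = (114/w)^(4)

MP_L = (3/4)·8·L^(-1/4) = 6·L^(-1/4).
Setting P·MP_L = w: 114·L^(-1/4) = w.
Solving for L: L^(-1/4) = w/114, so L = (114/w)^(4).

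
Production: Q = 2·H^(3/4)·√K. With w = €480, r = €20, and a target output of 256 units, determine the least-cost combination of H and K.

H* = 16, K* = 256

Cost minimization requires the marginal rate of technical substitution to equal the input-price ratio: MP_H/MP_K = w/r.
Here MP_H/MP_K = (3/4)·(K/H)/(1/2) = 1.5·(K/H). Setting this equal to 480/20 = 24 gives K = 16H.
Substituting into Q = 256: 2·H^(3/4)·(16H)^(1/2) = 256.
Solving, H = 16 and K = 256.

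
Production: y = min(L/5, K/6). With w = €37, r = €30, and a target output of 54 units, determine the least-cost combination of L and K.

L* = 270, K* = 324

With a fixed-proportions technology, the cost-minimizing bundle uses no slack in either input: L/5 = K/6 = y.
So L = 5·54 = 270 and K = 6·54 = 324.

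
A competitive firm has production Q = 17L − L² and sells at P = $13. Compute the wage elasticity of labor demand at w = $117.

ε = -1.125

From P·MP_L = w with MP_L = 17 − 2L, labor demand is L(w) = (17 − w/13)/2.
dL/dw = −1/(26) = -1/26.
At w = 117, L = 4, so ε = (dL/dw)·(w/L) = (-1/26)·(117/4) = -1.125.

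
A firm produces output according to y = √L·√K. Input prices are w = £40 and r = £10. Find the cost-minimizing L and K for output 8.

Cost minimization requires the marginal rate of technical substitution to equal the input-price ratio: MP_L/MP_K = w/r.
Here MP_L/MP_K = (1/2)·(K/L)/(1/2) = (K/L). Setting this equal to 40/10 = 4 gives K = 4L.
Substituting into y = 8: L^(1/2)·(4L)^(1/2) = 8.
Solving, L = 4 and K = 16.

L* = 4, K* = 16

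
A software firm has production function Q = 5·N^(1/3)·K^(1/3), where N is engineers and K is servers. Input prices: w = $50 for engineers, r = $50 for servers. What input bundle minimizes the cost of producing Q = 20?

N* = 8, K* = 8

Cost minimization requires the marginal rate of technical substitution to equal the input-price ratio: MP_N/MP_K = w/r.
Here MP_N/MP_K = (1/3)·(K/N)/(1/3) = (K/N). Setting this equal to 50/50 = 1 gives K = N.
Substituting into Q = 20: 5·N^(1/3)·(N)^(1/3) = 20.
Solving, N = 8 and K = 8.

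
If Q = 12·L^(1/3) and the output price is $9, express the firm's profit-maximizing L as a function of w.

L(w) = (36/w)^(3/2)

MP_L = (1/3)·12·L^(-2/3) = 4·L^(-2/3).
Setting P·MP_L = w: 36·L^(-2/3) = w.
Solving for L: L^(-2/3) = w/36, so L = (36/w)^(3/2).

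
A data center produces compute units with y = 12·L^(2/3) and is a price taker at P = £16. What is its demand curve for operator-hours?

L(w) = 2097152/w³

MP_L = (2/3)·12·L^(-1/3) = 8·L^(-1/3).
Setting P·MP_L = w: 128·L^(-1/3) = w.
Solving for L: L^(-1/3) = w/128, so L = (128/w)^(3).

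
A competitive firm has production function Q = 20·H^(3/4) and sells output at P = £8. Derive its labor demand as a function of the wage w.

H(w) = (120/w)^(4)

MP_H = (3/4)·20·H^(-1/4) = 15·H^(-1/4).
Setting P·MP_H = w: 120·H^(-1/4) = w.
Solving for H: H^(-1/4) = w/120, so H = (120/w)^(4).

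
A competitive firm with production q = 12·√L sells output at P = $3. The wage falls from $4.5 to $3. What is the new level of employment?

From P·MP_L = w with MP_L = 6·L^(-1/2), the labor demand is L(w) = (18/w)^(2).
At w = 4.5: L = 16. At w = 3: L = 36.

L* = 36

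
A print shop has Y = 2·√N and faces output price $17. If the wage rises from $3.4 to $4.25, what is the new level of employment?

From P·MP_N = w with MP_N = N^(-1/2), the labor demand is N(w) = (17/w)^(2).
At w = 3.4: N = 25. At w = 4.25: N = 16.

N* = 16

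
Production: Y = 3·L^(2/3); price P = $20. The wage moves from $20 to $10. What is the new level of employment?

L* = 64

From P·MP_L = w with MP_L = 2·L^(-1/3), the labor demand is L(w) = (40/w)^(3).
At w = 20: L = 8. At w = 10: L = 64.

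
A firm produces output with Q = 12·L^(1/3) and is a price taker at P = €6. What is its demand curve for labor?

MP_L = (1/3)·12·L^(-2/3) = 4·L^(-2/3).
Setting P·MP_L = w: 24·L^(-2/3) = w.
Solving for L: L^(-2/3) = w/24, so L = (24/w)^(3/2).

L(w) = (24/w)^(3/2)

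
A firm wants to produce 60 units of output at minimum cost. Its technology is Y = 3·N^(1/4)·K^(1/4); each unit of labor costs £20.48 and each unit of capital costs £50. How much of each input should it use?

N* = 625, K* = 256

Cost minimization requires the marginal rate of technical substitution to equal the input-price ratio: MP_N/MP_K = w/r.
Here MP_N/MP_K = (1/4)·(K/N)/(1/4) = (K/N). Setting this equal to 20.48/50 = 0.4096 gives K = 0.4096N.
Substituting into Y = 60: 3·N^(1/4)·(0.4096N)^(1/4) = 60.
Solving, N = 625 and K = 256.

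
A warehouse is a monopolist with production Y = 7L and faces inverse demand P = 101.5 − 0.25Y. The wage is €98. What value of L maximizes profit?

L* = 25

Marginal revenue from the inverse demand is MR = 101.5 − 0.5Y.
The marginal product is MP_L = 7.
A monopolist hires until marginal revenue product equals the wage: MR·MP_L = w.
(101.5 − 3.5L)·7 = 98, so L = 25.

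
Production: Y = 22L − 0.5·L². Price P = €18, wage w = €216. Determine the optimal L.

L* = 10

The marginal product of L is MP_L = 22 − L.
A price-taking firm hires until the value of the marginal product equals the wage: P·MP_L = w, so 18·(22 − L) = 216.
Then 22 − L = 12, giving L = 10.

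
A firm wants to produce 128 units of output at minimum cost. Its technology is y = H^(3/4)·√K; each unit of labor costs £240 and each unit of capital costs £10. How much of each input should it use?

H* = 16, K* = 256

Cost minimization requires the marginal rate of technical substitution to equal the input-price ratio: MP_H/MP_K = w/r.
Here MP_H/MP_K = (3/4)·(K/H)/(1/2) = 1.5·(K/H). Setting this equal to 240/10 = 24 gives K = 16H.
Substituting into y = 128: H^(3/4)·(16H)^(1/2) = 128.
Solving, H = 16 and K = 256.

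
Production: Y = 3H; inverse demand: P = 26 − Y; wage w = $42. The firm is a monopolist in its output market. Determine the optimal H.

H* = 2

Marginal revenue from the inverse demand is MR = 26 − 2Y.
The marginal product is MP_H = 3.
A monopolist hires until marginal revenue product equals the wage: MR·MP_H = w.
(26 − 6H)·3 = 42, so H = 2.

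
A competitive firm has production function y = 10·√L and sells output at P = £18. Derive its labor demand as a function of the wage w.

L(w) = 8100/w²

MP_L = (1/2)·10·L^(-1/2) = 5·L^(-1/2).
Setting P·MP_L = w: 90·L^(-1/2) = w.
Solving for L: L^(-1/2) = w/90, so L = (90/w)^(2).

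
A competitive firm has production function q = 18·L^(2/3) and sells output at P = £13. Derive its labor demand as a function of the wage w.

L(w) = 3796416/w³

MP_L = (2/3)·18·L^(-1/3) = 12·L^(-1/3).
Setting P·MP_L = w: 156·L^(-1/3) = w.
Solving for L: L^(-1/3) = w/156, so L = (156/w)^(3).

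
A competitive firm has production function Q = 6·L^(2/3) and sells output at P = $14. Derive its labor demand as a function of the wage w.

MP_L = (2/3)·6·L^(-1/3) = 4·L^(-1/3).
Setting P·MP_L = w: 56·L^(-1/3) = w.
Solving for L: L^(-1/3) = w/56, so L = (56/w)^(3).

L(w) = 175616/w³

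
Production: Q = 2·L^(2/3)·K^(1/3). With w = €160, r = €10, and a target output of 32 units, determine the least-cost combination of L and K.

L* = 8, K* = 64

Cost minimization requires the marginal rate of technical substitution to equal the input-price ratio: MP_L/MP_K = w/r.
Here MP_L/MP_K = (2/3)·(K/L)/(1/3) = 2·(K/L). Setting this equal to 160/10 = 16 gives K = 8L.
Substituting into Q = 32: 2·L^(2/3)·(8L)^(1/3) = 32.
Solving, L = 8 and K = 64.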